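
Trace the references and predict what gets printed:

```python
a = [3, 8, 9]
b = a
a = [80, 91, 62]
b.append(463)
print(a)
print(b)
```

Key concept: rebinding vs mutation: a is rebound to a new list, b still points at the original.
Step by step:
`a = [3, 8, 9]` → a = [3, 8, 9]
`b = a` → b = [3, 8, 9] (same object as a)
`a = [80, 91, 62]` → a = [80, 91, 62]
`b.append(463)` → b = [3, 8, 9, 463]
`print(a)` → prints [80, 91, 62]
`print(b)` → prints [3, 8, 9, 463]

Answer:
[80, 91, 62]
[3, 8, 9, 463]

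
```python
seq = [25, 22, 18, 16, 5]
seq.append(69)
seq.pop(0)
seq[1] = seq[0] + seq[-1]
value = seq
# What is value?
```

Trace:
`seq = [25, 22, 18, 16, 5]` → seq = [25, 22, 18, 16, 5]
`seq.append(69)` → seq = [25, 22, 18, 16, 5, 69]
`seq.pop(0)` → seq = [22, 18, 16, 5, 69]
`seq[1] = seq[0] + seq[-1]` → seq = [22, 91, 16, 5, 69]
`value = seq` → value = [22, 91, 16, 5, 69]
So value = [22, 91, 16, 5, 69]

Answer: [22, 91, 16, 5, 69]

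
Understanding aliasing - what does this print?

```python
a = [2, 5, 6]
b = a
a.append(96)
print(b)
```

Key concept: basic list aliasing.
Step by step:
`a = [2, 5, 6]` → a = [2, 5, 6]
`b = a` → b = [2, 5, 6] (same object as a)
`a.append(96)` → a = [2, 5, 6, 96] (same object as b); b = [2, 5, 6, 96] (same object as a)
`print(b)` → prints [2, 5, 6, 96]

Answer: [2, 5, 6, 96]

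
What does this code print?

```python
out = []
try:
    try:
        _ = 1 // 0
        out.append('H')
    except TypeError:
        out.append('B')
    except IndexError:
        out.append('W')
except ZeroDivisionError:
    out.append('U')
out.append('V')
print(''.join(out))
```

Execution trace: 'U' (outer except ZeroDivisionError) → 'V' (after the try/except). Output: UV

Answer: UV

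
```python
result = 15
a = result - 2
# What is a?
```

Trace:
`result = 15` → result = 15
`a = result - 2` → a = 13
So a = 13

Answer: 13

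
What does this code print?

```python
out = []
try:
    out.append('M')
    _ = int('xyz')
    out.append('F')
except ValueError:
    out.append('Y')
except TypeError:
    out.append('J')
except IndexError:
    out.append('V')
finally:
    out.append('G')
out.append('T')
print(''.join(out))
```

Execution trace: 'M' (try body) → 'Y' (except ValueError) → 'G' (finally) → 'T' (after the try/except). Output: MYGT

Answer: MYGT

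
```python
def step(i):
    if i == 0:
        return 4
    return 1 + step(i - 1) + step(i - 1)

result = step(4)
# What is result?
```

step(i) = 1 + 2·step(i-1), step(0)=4. Closed form: (4+1)·2^4 - 1 = 79.

Answer: 79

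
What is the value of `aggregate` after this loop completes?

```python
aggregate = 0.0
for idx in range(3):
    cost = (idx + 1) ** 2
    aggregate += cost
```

Sum of squared losses 1² + 2² + ... + 3²
`aggregate` takes the values: 0.0 → 1.0 → 5.0 → 14.0

Answer: 14.0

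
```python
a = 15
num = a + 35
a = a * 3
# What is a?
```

Trace:
`a = 15` → a = 15
`num = a + 35` → num = 50
`a = a * 3` → a = 45
So a = 45

Answer: 45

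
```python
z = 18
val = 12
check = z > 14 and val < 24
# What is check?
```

Trace:
`z = 18` → z = 18
`val = 12` → val = 12
`check = z > 14 and val < 24` → check = True
So check = True

Answer: True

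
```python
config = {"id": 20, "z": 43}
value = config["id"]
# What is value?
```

Trace:
`config = {"id": 20, "z": 43}` → config = {'id': 20, 'z': 43}
`value = config["id"]` → value = 20
So value = 20

Answer: 20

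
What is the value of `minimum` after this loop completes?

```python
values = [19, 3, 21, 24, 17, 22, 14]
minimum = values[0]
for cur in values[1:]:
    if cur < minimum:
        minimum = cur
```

Minimum of [19, 3, 21, 24, 17, 22, 14]
`minimum` takes the values: 19 → 3

Answer: 3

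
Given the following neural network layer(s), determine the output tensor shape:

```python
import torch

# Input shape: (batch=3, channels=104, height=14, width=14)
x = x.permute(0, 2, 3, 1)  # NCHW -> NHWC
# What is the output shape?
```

Input: (3, 104, 14, 14) -> Output: (3, 14, 14, 104)

Answer: (3, 14, 14, 104)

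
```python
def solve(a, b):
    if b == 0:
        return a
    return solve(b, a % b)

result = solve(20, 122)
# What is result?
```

solve(20, 122) -> solve(122, 20) -> solve(20, 2) -> solve(2, 0) -> 2

Answer: 2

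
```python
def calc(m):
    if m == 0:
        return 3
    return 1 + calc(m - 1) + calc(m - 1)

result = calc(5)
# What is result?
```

calc(m) = 1 + 2·calc(m-1), calc(0)=3. Closed form: (3+1)·2^5 - 1 = 127.

Answer: 127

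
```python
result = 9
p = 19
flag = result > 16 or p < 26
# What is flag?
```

Trace:
`result = 9` → result = 9
`p = 19` → p = 19
`flag = result > 16 or p < 26` → flag = True
So flag = True

Answer: True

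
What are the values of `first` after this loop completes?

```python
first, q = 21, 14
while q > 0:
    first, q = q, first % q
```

GCD of 21 and 14
`first` takes the values: 21 → 14 → 7

Answer: 7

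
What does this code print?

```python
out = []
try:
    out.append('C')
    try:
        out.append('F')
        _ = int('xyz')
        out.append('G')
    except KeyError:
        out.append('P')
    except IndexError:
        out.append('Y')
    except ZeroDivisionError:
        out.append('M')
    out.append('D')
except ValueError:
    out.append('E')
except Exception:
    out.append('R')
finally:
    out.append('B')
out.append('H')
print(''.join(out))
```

Execution trace: 'C' (try body) → 'F' (inner try body) → 'E' (except ValueError) → 'B' (finally) → 'H' (after the try/except). Output: CFEBH

Answer: CFEBH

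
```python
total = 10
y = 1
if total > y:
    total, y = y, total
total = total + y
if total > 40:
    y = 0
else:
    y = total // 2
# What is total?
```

Trace:
`total = 10` → total = 10
`y = 1` → y = 1
`if total > y: ...` → total > y is True → total = 1; y = 10
`total = total + y` → total = 11
`if total > 40: ...` → total > 40 is False, take else branch → y = 5
So total = 11

Answer: 11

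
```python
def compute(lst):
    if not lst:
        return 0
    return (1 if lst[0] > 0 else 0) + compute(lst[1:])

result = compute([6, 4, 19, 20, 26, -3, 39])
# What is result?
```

Count of positive elements in [6, 4, 19, 20, 26, -3, 39] = 6

Answer: 6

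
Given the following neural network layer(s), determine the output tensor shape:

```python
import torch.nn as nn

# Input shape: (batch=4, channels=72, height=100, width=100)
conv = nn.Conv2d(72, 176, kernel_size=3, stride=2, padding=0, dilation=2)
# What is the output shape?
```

Input: (4, 72, 100, 100) -> Output: (4, 176, 48, 48)

Answer: (4, 176, 48, 48)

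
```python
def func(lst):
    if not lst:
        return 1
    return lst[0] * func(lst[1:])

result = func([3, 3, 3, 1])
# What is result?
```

Product over [3, 3, 3, 1] = 3 * 3 * 3 * 1 = 27

Answer: 27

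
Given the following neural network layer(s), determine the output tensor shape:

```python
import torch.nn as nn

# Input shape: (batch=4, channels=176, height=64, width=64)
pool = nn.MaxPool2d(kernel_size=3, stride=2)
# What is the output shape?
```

Input: (4, 176, 64, 64) -> Output: (4, 176, 31, 31)

Answer: (4, 176, 31, 31)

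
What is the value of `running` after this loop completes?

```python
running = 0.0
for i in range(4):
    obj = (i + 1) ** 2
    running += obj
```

Sum of squared losses 1² + 2² + ... + 4²
`running` takes the values: 0.0 → 1.0 → 5.0 → 14.0 → 30.0

Answer: 30.0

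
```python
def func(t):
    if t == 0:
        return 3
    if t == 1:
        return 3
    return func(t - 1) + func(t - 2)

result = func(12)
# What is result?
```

Build up from base cases: func(0)=3, func(1)=3, func(2)=6, func(3)=9, func(4)=15, func(5)=24, func(6)=39, ..., func(12)=699

Answer: 699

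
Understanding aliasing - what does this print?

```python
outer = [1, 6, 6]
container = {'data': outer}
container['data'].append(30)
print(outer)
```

Key concept: dict holds reference to list.
Step by step:
`outer = [1, 6, 6]` → outer = [1, 6, 6]
`container = {'data': outer}` → container = {'data': [1, 6, 6]}
`container['data'].append(30)` → outer = [1, 6, 6, 30]; container = {'data': [1, 6, 6, 30]}
`print(outer)` → prints [1, 6, 6, 30]

Answer: [1, 6, 6, 30]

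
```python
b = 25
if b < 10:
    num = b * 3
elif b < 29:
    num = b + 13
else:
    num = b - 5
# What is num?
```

Trace:
`b = 25` → b = 25
`if b < 10: ...` → b < 10 is False, b < 29 is True → num = 38
So num = 38

Answer: 38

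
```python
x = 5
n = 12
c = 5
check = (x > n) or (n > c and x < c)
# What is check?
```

Trace:
`x = 5` → x = 5
`n = 12` → n = 12
`c = 5` → c = 5
`check = (x > n) or (n > c and x < c)` → check = False
So check = False

Answer: False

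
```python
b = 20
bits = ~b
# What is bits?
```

Trace:
`b = 20` → b = 20
`bits = ~b` → bits = -21
So bits = -21

Answer: -21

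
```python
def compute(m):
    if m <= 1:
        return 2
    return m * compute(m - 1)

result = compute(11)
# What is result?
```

compute(11) = 11 * 10 * 9 * 8 * 7 * 6 * 5 * 4 * 3 * 2 * 2 = 79833600

Answer: 79833600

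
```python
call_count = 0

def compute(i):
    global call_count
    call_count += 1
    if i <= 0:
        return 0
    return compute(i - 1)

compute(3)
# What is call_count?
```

Linear recursion stepping by 1: 4 calls from i=3 down to ≤0.

Answer: 4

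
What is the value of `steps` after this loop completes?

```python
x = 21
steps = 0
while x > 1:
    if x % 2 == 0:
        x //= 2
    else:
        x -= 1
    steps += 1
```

Steps to reduce 21 to 1
`steps` takes the values: 0 → 1 → 2 → 3 → 4 → 5 → 6

Answer: 6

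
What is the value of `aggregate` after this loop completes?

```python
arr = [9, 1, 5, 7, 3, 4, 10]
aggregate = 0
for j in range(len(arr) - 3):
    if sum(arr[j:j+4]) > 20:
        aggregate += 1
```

Count windows with sum > 20
`aggregate` takes the values: 0 → 1 → 2

Answer: 2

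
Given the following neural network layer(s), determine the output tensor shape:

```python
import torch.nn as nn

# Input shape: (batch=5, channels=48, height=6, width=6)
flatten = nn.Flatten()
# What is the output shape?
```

Input: (5, 48, 6, 6) -> Output: (5, 1728)

Answer: (5, 1728)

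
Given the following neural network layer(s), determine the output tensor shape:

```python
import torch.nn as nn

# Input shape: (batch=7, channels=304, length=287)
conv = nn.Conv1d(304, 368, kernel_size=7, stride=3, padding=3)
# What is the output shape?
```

Input: (7, 304, 287) -> Output: (7, 368, 96)

Answer: (7, 368, 96)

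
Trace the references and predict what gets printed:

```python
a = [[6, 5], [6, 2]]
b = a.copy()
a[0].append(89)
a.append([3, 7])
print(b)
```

Key concept: shallow copy with nested lists.
Step by step:
`a = [[6, 5], [6, 2]]` → a = [[6, 5], [6, 2]]
`b = a.copy()` → b = [[6, 5], [6, 2]]
`a[0].append(89)` → a = [[6, 5, 89], [6, 2]]; b = [[6, 5, 89], [6, 2]]
`a.append([3, 7])` → a = [[6, 5, 89], [6, 2], [3, 7]]
`print(b)` → prints [[6, 5, 89], [6, 2]]

Answer: [[6, 5, 89], [6, 2]]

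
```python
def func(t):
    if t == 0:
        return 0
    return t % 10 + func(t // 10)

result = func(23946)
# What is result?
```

Sum of digits of 23946: 6 + 4 + 9 + 3 + 2 = 24

Answer: 24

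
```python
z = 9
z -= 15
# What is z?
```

Trace:
`z = 9` → z = 9
`z -= 15` → z = -6
So z = -6

Answer: -6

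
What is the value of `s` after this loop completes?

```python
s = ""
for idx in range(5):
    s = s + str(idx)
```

Concatenate digits 0 to 4
`s` takes the values: "" → "0" → "01" → "012" → "0123" → "01234"

Answer: "01234"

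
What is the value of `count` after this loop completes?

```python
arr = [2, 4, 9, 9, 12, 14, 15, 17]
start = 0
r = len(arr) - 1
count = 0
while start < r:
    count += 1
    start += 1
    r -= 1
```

Iterations until pointers meet (list length 8)
`count` takes the values: 0 → 1 → 2 → 3 → 4

Answer: 4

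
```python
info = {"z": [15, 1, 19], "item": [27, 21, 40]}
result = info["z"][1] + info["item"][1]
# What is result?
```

Trace:
`info = {"z": [15, 1, 19], "item": [27, 21, 40]}` → info = {'z': [15, 1, 19], 'item': [27, 21, 40]}
`result = info["z"][1] + info["item"][1]` → result = 22
So result = 22

Answer: 22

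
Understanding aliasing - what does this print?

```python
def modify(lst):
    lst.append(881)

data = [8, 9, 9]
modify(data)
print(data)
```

Key concept: function modifies passed list.
Step by step:
`data = [8, 9, 9]` → data = [8, 9, 9]
`modify(data)` → data = [8, 9, 9, 881]
`print(data)` → prints [8, 9, 9, 881]

Answer: [8, 9, 9, 881]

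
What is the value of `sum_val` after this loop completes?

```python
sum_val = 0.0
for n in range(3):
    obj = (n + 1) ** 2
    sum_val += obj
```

Sum of squared losses 1² + 2² + ... + 3²
`sum_val` takes the values: 0.0 → 1.0 → 5.0 → 14.0

Answer: 14.0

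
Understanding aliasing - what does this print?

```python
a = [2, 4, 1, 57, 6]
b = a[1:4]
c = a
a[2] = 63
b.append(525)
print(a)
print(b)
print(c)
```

Key concept: slice vs alias.
Step by step:
`a = [2, 4, 1, 57, 6]` → a = [2, 4, 1, 57, 6]
`b = a[1:4]` → b = [4, 1, 57]
`c = a` → c = [2, 4, 1, 57, 6] (same object as a)
`a[2] = 63` → a = [2, 4, 63, 57, 6] (same object as c); c = [2, 4, 63, 57, 6] (same object as a)
`b.append(525)` → b = [4, 1, 57, 525]
`print(a)` → prints [2, 4, 63, 57, 6]
`print(b)` → prints [4, 1, 57, 525]
`print(c)` → prints [2, 4, 63, 57, 6]

Answer:
[2, 4, 63, 57, 6]
[4, 1, 57, 525]
[2, 4, 63, 57, 6]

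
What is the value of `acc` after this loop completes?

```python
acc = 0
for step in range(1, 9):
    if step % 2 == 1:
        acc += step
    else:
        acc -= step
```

Add odd, subtract even
`acc` takes the values: 0 → 1 → -1 → 2 → -2 → 3 → -3 → 4 → -4

Answer: -4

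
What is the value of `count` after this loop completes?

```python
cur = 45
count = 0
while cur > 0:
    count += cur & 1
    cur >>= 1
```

Count set bits in 45 (binary: 0b101101)
`count` takes the values: 0 → 1 → 2 → 3 → 4

Answer: 4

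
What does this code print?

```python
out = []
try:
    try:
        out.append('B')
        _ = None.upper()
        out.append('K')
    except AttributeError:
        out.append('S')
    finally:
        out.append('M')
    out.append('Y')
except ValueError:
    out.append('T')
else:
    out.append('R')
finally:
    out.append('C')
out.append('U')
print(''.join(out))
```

Execution trace: 'B' (inner try body) → 'S' (inner except AttributeError) → 'M' (inner finally) → 'Y' (try body, no exception) → 'R' (else) → 'C' (finally) → 'U' (after the try/except). Output: BSMYRCU

Answer: BSMYRCU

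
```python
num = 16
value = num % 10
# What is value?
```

Trace:
`num = 16` → num = 16
`value = num % 10` → value = 6
So value = 6

Answer: 6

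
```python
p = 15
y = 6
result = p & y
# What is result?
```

Trace:
`p = 15` → p = 15
`y = 6` → y = 6
`result = p & y` → result = 6
So result = 6

Answer: 6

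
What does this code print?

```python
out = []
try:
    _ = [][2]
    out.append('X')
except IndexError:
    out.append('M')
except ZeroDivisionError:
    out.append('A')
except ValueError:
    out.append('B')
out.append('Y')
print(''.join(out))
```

Execution trace: 'M' (except IndexError) → 'Y' (after the try/except). Output: MY

Answer: MY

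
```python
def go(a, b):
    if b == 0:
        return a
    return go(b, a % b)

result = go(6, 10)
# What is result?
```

go(6, 10) -> go(10, 6) -> go(6, 4) -> go(4, 2) -> go(2, 0) -> 2

Answer: 2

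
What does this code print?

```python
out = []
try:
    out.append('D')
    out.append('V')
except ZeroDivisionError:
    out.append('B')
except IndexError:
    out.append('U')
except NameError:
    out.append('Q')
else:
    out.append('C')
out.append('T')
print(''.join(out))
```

Execution trace: 'D' (try body) → 'V' (try body, no exception) → 'C' (else) → 'T' (after the try/except). Output: DVCT

Answer: DVCT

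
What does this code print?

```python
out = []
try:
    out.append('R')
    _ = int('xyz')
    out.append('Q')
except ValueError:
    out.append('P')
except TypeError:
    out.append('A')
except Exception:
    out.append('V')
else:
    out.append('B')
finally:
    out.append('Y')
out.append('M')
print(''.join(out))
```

Execution trace: 'R' (try body) → 'P' (except ValueError) → 'Y' (finally) → 'M' (after the try/except). Output: RPYM

Answer: RPYM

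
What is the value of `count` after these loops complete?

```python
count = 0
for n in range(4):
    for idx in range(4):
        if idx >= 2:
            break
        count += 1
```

Inner breaks at 2, outer runs 4 times
`count` takes the values: 0 → 1 → 2 → 3 → 4 → 5 → 6 → 7 → 8

Answer: 8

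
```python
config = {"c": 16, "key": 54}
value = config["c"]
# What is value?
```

Trace:
`config = {"c": 16, "key": 54}` → config = {'c': 16, 'key': 54}
`value = config["c"]` → value = 16
So value = 16

Answer: 16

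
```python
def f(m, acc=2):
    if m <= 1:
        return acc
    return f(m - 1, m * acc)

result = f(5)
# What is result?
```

Accumulator trace (n, acc): (5, 2) -> (4, 10) -> (3, 40) -> (2, 120) -> (1, 240) -> return 240

Answer: 240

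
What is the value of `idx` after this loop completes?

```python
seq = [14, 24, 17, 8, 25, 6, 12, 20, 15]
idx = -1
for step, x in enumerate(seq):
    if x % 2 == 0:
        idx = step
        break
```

First even number index in [14, 24, 17, 8, 25, 6, 12, 20, 15]
`idx` takes the values: -1 → 0

Answer: 0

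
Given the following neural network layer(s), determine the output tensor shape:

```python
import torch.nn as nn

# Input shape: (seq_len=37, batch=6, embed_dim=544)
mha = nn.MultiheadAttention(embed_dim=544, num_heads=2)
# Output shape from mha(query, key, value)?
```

Input: (37, 6, 544) -> Output: (37, 6, 544)

Answer: (37, 6, 544)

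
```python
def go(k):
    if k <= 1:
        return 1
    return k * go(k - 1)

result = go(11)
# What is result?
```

go(11) = 11 * 10 * 9 * 8 * 7 * 6 * 5 * 4 * 3 * 2 * 1 = 39916800

Answer: 39916800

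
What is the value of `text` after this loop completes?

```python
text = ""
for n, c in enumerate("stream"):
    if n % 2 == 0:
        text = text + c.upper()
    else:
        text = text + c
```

Uppercase even positions in 'stream'
`text` takes the values: "" → "S" → "St" → "StR" → "StRe" → "StReA" → "StReAm"

Answer: "StReAm"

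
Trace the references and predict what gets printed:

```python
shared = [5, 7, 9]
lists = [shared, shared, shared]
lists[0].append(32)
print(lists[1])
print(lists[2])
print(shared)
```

Key concept: list of same reference.
Step by step:
`shared = [5, 7, 9]` → shared = [5, 7, 9]
`lists = [shared, shared, shared]` → lists = [[5, 7, 9], [5, 7, 9], [5, 7, 9]]
`lists[0].append(32)` → shared = [5, 7, 9, 32]; lists = [[5, 7, 9, 32], [5, 7, 9, 32], [5, 7, 9, 32]]
`print(lists[1])` → prints [5, 7, 9, 32]
`print(lists[2])` → prints [5, 7, 9, 32]
`print(shared)` → prints [5, 7, 9, 32]

Answer:
[5, 7, 9, 32]
[5, 7, 9, 32]
[5, 7, 9, 32]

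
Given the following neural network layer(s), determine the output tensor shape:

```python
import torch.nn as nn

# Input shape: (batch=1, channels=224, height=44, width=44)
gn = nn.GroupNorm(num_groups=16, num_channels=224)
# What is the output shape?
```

Input: (1, 224, 44, 44) -> Output: (1, 224, 44, 44)

Answer: (1, 224, 44, 44)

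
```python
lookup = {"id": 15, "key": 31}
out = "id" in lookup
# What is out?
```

Trace:
`lookup = {"id": 15, "key": 31}` → lookup = {'id': 15, 'key': 31}
`out = "id" in lookup` → out = True
So out = True

Answer: True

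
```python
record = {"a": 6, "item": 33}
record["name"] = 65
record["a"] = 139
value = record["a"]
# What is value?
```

Trace:
`record = {"a": 6, "item": 33}` → record = {'a': 6, 'item': 33}
`record["name"] = 65` → record = {'a': 6, 'item': 33, 'name': 65}
`record["a"] = 139` → record = {'a': 139, 'item': 33, 'name': 65}
`value = record["a"]` → value = 139
So value = 139

Answer: 139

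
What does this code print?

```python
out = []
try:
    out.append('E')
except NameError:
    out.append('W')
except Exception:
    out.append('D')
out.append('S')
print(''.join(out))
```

Execution trace: 'E' (try body, no exception) → 'S' (after the try/except). Output: ES

Answer: ES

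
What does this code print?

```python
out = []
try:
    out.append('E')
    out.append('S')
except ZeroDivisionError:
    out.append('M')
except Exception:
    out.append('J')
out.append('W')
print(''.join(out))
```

Execution trace: 'E' (try body) → 'S' (try body, no exception) → 'W' (after the try/except). Output: ESW

Answer: ESW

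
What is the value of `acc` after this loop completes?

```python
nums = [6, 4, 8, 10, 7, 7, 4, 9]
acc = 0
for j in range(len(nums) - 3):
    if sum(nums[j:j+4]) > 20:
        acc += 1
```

Count windows with sum > 20
`acc` takes the values: 0 → 1 → 2 → 3 → 4 → 5

Answer: 5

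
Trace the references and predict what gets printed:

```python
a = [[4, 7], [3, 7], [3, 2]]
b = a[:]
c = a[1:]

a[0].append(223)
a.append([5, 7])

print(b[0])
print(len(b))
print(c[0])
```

Key concept: slice with nested mutation.
Step by step:
`a = [[4, 7], [3, 7], [3, 2]]` → a = [[4, 7], [3, 7], [3, 2]]
`b = a[:]` → b = [[4, 7], [3, 7], [3, 2]]
`c = a[1:]` → c = [[3, 7], [3, 2]]
`a[0].append(223)` → a = [[4, 7, 223], [3, 7], [3, 2]]; b = [[4, 7, 223], [3, 7], [3, 2]]
`a.append([5, 7])` → a = [[4, 7, 223], [3, 7], [3, 2], [5, 7]]
`print(b[0])` → prints [4, 7, 223]
`print(len(b))` → prints 3
`print(c[0])` → prints [3, 7]

Answer:
[4, 7, 223]
3
[3, 7]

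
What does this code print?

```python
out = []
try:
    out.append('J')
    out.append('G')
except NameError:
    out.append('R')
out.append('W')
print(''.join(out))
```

Execution trace: 'J' (try body) → 'G' (try body, no exception) → 'W' (after the try/except). Output: JGW

Answer: JGW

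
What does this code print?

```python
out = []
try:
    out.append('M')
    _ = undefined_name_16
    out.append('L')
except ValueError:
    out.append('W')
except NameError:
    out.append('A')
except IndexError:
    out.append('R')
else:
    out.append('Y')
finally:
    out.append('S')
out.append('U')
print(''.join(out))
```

Execution trace: 'M' (try body) → 'A' (except NameError) → 'S' (finally) → 'U' (after the try/except). Output: MASU

Answer: MASU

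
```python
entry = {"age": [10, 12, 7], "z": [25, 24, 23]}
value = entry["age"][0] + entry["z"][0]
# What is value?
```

Trace:
`entry = {"age": [10, 12, 7], "z": [25, 24, 23]}` → entry = {'age': [10, 12, 7], 'z': [25, 24, 23]}
`value = entry["age"][0] + entry["z"][0]` → value = 35
So value = 35

Answer: 35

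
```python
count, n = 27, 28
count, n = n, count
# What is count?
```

Trace:
`count, n = 27, 28` → count = 27; n = 28
`count, n = n, count` → count = 28; n = 27
So count = 28

Answer: 28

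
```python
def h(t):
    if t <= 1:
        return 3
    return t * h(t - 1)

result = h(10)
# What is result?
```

h(10) = 10 * 9 * 8 * 7 * 6 * 5 * 4 * 3 * 2 * 3 = 10886400

Answer: 10886400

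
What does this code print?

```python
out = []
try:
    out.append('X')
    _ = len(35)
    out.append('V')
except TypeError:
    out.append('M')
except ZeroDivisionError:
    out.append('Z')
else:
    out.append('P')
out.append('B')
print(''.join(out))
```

Execution trace: 'X' (try body) → 'M' (except TypeError) → 'B' (after the try/except). Output: XMB

Answer: XMB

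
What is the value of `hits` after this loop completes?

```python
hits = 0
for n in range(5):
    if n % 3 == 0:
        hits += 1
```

Count numbers divisible by 3 in range(5)
`hits` takes the values: 0 → 1 → 2

Answer: 2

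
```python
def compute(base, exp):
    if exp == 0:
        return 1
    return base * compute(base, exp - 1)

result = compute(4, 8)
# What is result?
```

compute(4, 8) = 4 * 4 * 4 * 4 * 4 * 4 * 4 * 4 = 65536

Answer: 65536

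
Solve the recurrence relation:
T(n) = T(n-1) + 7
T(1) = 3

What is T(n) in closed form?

Unrolling: T(n) = T(1) + 7·(n-1) = 3 + 7(n-1) = 7n - 4.

Answer: T(n) = 7n - 4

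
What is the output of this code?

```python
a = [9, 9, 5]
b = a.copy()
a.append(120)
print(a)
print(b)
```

Key concept: list.copy() creates independent copy.
Step by step:
`a = [9, 9, 5]` → a = [9, 9, 5]
`b = a.copy()` → b = [9, 9, 5]
`a.append(120)` → a = [9, 9, 5, 120]
`print(a)` → prints [9, 9, 5, 120]
`print(b)` → prints [9, 9, 5]

Answer:
[9, 9, 5, 120]
[9, 9, 5]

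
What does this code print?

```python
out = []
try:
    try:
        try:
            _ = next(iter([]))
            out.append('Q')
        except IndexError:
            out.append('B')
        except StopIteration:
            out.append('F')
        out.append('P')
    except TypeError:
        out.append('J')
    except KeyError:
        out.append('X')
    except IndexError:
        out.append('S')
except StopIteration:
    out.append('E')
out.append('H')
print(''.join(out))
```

Execution trace: 'F' (inner except StopIteration) → 'P' (try body, no exception) → 'H' (after the try/except). Output: FPH

Answer: FPH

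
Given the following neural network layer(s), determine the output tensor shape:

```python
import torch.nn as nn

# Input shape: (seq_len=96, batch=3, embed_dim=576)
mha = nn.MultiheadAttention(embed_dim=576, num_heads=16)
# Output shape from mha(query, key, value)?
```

Input: (96, 3, 576) -> Output: (96, 3, 576)

Answer: (96, 3, 576)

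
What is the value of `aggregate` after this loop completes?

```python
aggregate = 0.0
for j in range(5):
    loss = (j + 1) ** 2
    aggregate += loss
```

Sum of squared losses 1² + 2² + ... + 5²
`aggregate` takes the values: 0.0 → 1.0 → 5.0 → 14.0 → 30.0 → 55.0

Answer: 55.0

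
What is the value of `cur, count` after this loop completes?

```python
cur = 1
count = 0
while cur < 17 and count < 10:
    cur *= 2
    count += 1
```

Double until >= 17 or 10 iterations
`cur, count` takes the values: (1, 0) → (2, 0) → (2, 1) → (4, 1) → (4, 2) → (8, 2) → (8, 3) → (16, 3) → (16, 4) → (32, 4) → (32, 5)

Answer: 32, 5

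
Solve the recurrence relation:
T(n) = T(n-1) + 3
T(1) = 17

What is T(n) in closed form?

Unrolling: T(n) = T(1) + 3·(n-1) = 17 + 3(n-1) = 3n + 14.

Answer: T(n) = 3n + 14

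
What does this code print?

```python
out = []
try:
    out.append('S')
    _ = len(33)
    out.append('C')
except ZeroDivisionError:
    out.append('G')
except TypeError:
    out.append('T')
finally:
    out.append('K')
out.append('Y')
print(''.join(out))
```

Execution trace: 'S' (try body) → 'T' (except TypeError) → 'K' (finally) → 'Y' (after the try/except). Output: STKY

Answer: STKY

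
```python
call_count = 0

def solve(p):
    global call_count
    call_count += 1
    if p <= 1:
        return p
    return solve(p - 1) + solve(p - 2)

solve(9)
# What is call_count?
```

Calls(p) = 1 + Calls(p-1) + Calls(p-2); Calls(0)=Calls(1)=1. For p=9 this gives 109.

Answer: 109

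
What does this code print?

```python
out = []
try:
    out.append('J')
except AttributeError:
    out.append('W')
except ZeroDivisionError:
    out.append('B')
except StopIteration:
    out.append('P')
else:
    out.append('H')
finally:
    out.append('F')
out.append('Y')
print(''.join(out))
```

Execution trace: 'J' (try body, no exception) → 'H' (else) → 'F' (finally) → 'Y' (after the try/except). Output: JHFY

Answer: JHFY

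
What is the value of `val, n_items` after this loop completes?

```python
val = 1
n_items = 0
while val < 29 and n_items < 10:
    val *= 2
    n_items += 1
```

Double until >= 29 or 10 iterations
`val, n_items` takes the values: (1, 0) → (2, 0) → (2, 1) → (4, 1) → (4, 2) → (8, 2) → (8, 3) → (16, 3) → (16, 4) → (32, 4) → (32, 5)

Answer: 32, 5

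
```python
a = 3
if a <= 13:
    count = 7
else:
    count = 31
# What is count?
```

Trace:
`a = 3` → a = 3
`if a <= 13: ...` → a <= 13 is True → count = 7
So count = 7

Answer: 7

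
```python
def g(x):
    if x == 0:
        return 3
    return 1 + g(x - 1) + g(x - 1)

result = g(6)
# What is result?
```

g(x) = 1 + 2·g(x-1), g(0)=3. Closed form: (3+1)·2^6 - 1 = 255.

Answer: 255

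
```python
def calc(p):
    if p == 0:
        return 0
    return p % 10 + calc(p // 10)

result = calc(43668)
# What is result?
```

Sum of digits of 43668: 8 + 6 + 6 + 3 + 4 = 27

Answer: 27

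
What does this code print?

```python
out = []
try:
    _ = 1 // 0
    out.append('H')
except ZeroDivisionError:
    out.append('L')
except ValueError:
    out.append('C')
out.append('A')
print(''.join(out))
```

Execution trace: 'L' (except ZeroDivisionError) → 'A' (after the try/except). Output: LA

Answer: LA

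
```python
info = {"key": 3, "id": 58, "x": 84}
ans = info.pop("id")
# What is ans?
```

Trace:
`info = {"key": 3, "id": 58, "x": 84}` → info = {'key': 3, 'id': 58, 'x': 84}
`ans = info.pop("id")` → info = {'key': 3, 'x': 84}; ans = 58
So ans = 58

Answer: 58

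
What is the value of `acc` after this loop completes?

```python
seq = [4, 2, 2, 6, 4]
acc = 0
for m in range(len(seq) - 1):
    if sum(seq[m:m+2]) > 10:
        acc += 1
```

Count windows with sum > 10
`acc` takes the values: 0

Answer: 0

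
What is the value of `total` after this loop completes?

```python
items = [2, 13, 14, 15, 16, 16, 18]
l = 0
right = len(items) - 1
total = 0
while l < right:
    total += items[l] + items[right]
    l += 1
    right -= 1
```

Sum of pairs from ends
`total` takes the values: 0 → 20 → 49 → 79

Answer: 79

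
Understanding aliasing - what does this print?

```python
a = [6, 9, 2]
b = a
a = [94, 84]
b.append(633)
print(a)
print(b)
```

Key concept: rebinding vs mutation: a is rebound to a new list, b still points at the original.
Step by step:
`a = [6, 9, 2]` → a = [6, 9, 2]
`b = a` → b = [6, 9, 2] (same object as a)
`a = [94, 84]` → a = [94, 84]
`b.append(633)` → b = [6, 9, 2, 633]
`print(a)` → prints [94, 84]
`print(b)` → prints [6, 9, 2, 633]

Answer:
[94, 84]
[6, 9, 2, 633]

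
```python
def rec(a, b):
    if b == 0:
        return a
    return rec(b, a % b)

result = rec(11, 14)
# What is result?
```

rec(11, 14) -> rec(14, 11) -> rec(11, 3) -> rec(3, 2) -> rec(2, 1) -> rec(1, 0) -> 1

Answer: 1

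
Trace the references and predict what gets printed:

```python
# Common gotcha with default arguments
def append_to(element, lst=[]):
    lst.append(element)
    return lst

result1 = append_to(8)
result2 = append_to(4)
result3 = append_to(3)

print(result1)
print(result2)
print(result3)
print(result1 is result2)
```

Key concept: mutable default argument gotcha.
Step by step:
`result1 = append_to(8)` → result1 = [8]
`result2 = append_to(4)` → result1 = [8, 4] (same object as result2); result2 = [8, 4] (same object as result1)
`result3 = append_to(3)` → result1 = [8, 4, 3] (same object as result2, result3); result2 = [8, 4, 3] (same object as result1, result3); result3 = [8, 4, 3] (same object as result1, result2)
`print(result1)` → prints [8, 4, 3]
`print(result2)` → prints [8, 4, 3]
`print(result3)` → prints [8, 4, 3]
`print(result1 is result2)` → prints True

Answer:
[8, 4, 3]
[8, 4, 3]
[8, 4, 3]
True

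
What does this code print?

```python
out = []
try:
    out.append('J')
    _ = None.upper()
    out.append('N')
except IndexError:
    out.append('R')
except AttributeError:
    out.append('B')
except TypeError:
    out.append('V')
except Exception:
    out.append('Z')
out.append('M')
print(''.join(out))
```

Execution trace: 'J' (try body) → 'B' (except AttributeError) → 'M' (after the try/except). Output: JBM

Answer: JBM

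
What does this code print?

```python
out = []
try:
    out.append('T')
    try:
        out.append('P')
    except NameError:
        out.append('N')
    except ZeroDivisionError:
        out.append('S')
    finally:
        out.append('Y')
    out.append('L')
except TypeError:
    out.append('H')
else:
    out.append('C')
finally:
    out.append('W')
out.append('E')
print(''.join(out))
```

Execution trace: 'T' (try body) → 'P' (inner try body, no exception) → 'Y' (inner finally) → 'L' (try body, no exception) → 'C' (else) → 'W' (finally) → 'E' (after the try/except). Output: TPYLCWE

Answer: TPYLCWE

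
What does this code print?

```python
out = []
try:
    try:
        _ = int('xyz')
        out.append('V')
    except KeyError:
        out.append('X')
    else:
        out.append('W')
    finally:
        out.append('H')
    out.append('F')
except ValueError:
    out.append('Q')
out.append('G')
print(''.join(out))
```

Execution trace: 'H' (inner finally) → 'Q' (except ValueError) → 'G' (after the try/except). Output: HQG

Answer: HQG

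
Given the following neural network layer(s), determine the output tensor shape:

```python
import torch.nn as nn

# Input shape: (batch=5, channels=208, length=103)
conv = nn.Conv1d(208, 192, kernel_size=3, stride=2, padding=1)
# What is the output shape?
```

Input: (5, 208, 103) -> Output: (5, 192, 52)

Answer: (5, 192, 52)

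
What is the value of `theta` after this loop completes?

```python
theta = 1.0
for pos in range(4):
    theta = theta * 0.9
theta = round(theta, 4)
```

Exponential decay: 1.0 * 0.9^4
`theta` takes the values: 1.0 → 0.9 → 0.81 → 0.729 → 0.6561

Answer: 0.6561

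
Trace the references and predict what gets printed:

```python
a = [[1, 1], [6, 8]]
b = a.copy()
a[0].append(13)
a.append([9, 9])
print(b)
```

Key concept: shallow copy with nested lists.
Step by step:
`a = [[1, 1], [6, 8]]` → a = [[1, 1], [6, 8]]
`b = a.copy()` → b = [[1, 1], [6, 8]]
`a[0].append(13)` → a = [[1, 1, 13], [6, 8]]; b = [[1, 1, 13], [6, 8]]
`a.append([9, 9])` → a = [[1, 1, 13], [6, 8], [9, 9]]
`print(b)` → prints [[1, 1, 13], [6, 8]]

Answer: [[1, 1, 13], [6, 8]]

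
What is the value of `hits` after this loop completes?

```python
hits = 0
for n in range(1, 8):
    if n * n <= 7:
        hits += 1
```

Count numbers where n² ≤ 7
`hits` takes the values: 0 → 1 → 2

Answer: 2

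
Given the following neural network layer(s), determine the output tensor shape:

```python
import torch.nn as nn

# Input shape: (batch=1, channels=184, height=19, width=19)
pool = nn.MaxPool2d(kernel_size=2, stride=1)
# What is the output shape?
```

Input: (1, 184, 19, 19) -> Output: (1, 184, 18, 18)

Answer: (1, 184, 18, 18)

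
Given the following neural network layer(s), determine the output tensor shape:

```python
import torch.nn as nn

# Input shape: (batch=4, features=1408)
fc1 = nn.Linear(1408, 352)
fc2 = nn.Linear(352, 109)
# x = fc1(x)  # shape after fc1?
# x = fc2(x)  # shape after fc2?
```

Input: (4, 1408) -> after fc1: (4, 352) -> Output: (4, 109)

Answer: (4, 109)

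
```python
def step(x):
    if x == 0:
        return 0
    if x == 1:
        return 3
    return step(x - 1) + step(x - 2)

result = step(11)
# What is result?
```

Build up from base cases: step(0)=0, step(1)=3, step(2)=3, step(3)=6, step(4)=9, step(5)=15, step(6)=24, ..., step(11)=267

Answer: 267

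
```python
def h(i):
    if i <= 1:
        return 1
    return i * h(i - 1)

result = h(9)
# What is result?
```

h(9) = 9 * 8 * 7 * 6 * 5 * 4 * 3 * 2 * 1 = 362880

Answer: 362880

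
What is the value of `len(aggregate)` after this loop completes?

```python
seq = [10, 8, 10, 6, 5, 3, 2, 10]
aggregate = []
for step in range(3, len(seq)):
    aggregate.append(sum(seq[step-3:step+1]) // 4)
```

Number of 4-element averages
`aggregate` takes the values: [] → [8] → [8, 7] → [8, 7, 6] → [8, 7, 6, 4] → [8, 7, 6, 4, 5]
So `len(aggregate)` = 5

Answer: 5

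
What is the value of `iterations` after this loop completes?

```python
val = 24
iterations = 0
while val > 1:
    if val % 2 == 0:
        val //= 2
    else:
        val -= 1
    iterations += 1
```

Steps to reduce 24 to 1
`iterations` takes the values: 0 → 1 → 2 → 3 → 4 → 5

Answer: 5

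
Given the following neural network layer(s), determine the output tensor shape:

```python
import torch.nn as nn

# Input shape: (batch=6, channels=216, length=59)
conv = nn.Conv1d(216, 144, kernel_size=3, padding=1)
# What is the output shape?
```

Input: (6, 216, 59) -> Output: (6, 144, 59)

Answer: (6, 144, 59)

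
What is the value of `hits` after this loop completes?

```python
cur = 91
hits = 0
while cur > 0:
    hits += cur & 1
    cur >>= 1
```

Count set bits in 91 (binary: 0b1011011)
`hits` takes the values: 0 → 1 → 2 → 3 → 4 → 5

Answer: 5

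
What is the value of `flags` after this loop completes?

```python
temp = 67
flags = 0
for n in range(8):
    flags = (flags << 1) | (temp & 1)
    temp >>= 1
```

Reverse lowest 8 bits of 67
`flags` takes the values: 0 → 1 → 3 → 6 → 12 → 24 → 48 → 97 → 194

Answer: 194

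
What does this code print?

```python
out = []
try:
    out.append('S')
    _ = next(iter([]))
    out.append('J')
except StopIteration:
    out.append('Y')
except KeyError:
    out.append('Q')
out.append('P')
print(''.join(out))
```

Execution trace: 'S' (try body) → 'Y' (except StopIteration) → 'P' (after the try/except). Output: SYP

Answer: SYP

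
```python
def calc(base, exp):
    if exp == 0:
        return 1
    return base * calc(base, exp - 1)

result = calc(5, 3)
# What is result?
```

calc(5, 3) = 5 * 5 * 5 = 125

Answer: 125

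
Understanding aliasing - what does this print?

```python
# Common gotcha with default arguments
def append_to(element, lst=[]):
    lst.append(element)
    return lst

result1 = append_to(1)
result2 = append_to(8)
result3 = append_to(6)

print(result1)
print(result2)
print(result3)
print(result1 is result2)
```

Key concept: mutable default argument gotcha.
Step by step:
`result1 = append_to(1)` → result1 = [1]
`result2 = append_to(8)` → result1 = [1, 8] (same object as result2); result2 = [1, 8] (same object as result1)
`result3 = append_to(6)` → result1 = [1, 8, 6] (same object as result2, result3); result2 = [1, 8, 6] (same object as result1, result3); result3 = [1, 8, 6] (same object as result1, result2)
`print(result1)` → prints [1, 8, 6]
`print(result2)` → prints [1, 8, 6]
`print(result3)` → prints [1, 8, 6]
`print(result1 is result2)` → prints True

Answer:
[1, 8, 6]
[1, 8, 6]
[1, 8, 6]
True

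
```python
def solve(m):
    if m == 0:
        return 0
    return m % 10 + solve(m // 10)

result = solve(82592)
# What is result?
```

Sum of digits of 82592: 2 + 9 + 5 + 2 + 8 = 26

Answer: 26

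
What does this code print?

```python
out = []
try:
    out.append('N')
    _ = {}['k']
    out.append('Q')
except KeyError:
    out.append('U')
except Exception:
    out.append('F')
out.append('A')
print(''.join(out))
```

Execution trace: 'N' (try body) → 'U' (except KeyError) → 'A' (after the try/except). Output: NUA

Answer: NUA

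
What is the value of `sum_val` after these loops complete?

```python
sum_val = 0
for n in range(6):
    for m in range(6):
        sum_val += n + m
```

Sum of all n+m for n,m in 6x6
`sum_val` takes the values: 0 → 1 → 3 → 6 → 10 → 15 → 16 → 18 → 21 → 25 → 30 → 36 → 38 → 41 → 45 → 50 → 56 → 63 → 66 → 70 → 75 → 81 → 88 → 96 → 100 → 105 → 111 → 118 → 126 → 135 → 140 → 146 → 153 → 161 → 170 → 180

Answer: 180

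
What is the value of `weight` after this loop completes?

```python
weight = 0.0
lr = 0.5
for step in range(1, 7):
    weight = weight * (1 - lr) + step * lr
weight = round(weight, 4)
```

Moving average with lr=0.5
`weight` takes the values: 0.0 → 0.5 → 1.25 → 2.125 → 3.0625 → 4.03125 → 5.015625 → 5.0156

Answer: 5.0156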